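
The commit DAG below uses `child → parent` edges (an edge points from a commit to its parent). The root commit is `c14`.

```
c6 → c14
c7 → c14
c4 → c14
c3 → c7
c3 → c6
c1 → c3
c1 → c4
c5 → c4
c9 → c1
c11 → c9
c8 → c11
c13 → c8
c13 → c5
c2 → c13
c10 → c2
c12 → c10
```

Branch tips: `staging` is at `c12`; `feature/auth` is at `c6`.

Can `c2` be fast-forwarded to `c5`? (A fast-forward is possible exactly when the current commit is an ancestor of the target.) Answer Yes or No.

No

A fast-forward from c2 to c5 is possible iff c2 is an ancestor of c5.
Ancestors of c5: {c14, c4, c5}.
c2 is not among them, so fast-forward is not possible.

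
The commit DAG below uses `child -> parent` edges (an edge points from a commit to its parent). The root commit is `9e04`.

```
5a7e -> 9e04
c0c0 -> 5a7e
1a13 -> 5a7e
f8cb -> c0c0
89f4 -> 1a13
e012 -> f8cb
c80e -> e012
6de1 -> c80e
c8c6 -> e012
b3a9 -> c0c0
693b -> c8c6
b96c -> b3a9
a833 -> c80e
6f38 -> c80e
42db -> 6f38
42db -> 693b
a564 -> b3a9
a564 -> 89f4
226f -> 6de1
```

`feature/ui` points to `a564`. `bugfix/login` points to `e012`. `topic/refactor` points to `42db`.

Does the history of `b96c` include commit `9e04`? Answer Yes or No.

Yes

Ancestors of b96c (commits reachable by following parents): {5a7e, 9e04, b3a9, b96c, c0c0}.
9e04 is in that set, so it is an ancestor of b96c.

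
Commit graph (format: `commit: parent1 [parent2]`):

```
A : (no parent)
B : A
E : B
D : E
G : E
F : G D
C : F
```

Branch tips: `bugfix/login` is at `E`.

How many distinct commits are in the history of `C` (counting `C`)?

7

Walking parent pointers from C: reachable set = {A, B, C, D, E, F, G}.
That is 7 commits.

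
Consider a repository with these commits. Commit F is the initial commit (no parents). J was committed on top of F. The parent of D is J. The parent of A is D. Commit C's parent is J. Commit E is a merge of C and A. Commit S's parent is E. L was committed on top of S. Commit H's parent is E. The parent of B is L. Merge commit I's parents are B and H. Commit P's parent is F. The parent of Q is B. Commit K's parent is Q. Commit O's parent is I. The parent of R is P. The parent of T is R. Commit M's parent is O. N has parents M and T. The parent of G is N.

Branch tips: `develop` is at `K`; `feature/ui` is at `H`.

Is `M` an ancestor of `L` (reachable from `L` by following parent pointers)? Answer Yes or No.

Ancestors of L: {A, C, D, E, F, J, L, S}.
M is not in that set, so it is not an ancestor of L.

No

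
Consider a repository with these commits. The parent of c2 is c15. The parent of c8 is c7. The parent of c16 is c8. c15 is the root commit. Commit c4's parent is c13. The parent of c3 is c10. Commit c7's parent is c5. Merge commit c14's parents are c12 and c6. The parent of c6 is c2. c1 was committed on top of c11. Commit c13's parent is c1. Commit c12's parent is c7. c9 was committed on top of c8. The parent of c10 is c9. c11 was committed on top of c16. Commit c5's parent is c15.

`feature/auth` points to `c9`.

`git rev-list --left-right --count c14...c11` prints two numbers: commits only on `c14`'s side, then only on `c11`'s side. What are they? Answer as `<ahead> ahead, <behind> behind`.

4 ahead, 3 behind

Reachable from c14: {c12, c14, c15, c2, c5, c6, c7}.
Reachable from c11: {c11, c15, c16, c5, c7, c8}.
Only in c14's history (ahead): {c12, c14, c2, c6} — 4.
Only in c11's history (behind): {c11, c16, c8} — 3.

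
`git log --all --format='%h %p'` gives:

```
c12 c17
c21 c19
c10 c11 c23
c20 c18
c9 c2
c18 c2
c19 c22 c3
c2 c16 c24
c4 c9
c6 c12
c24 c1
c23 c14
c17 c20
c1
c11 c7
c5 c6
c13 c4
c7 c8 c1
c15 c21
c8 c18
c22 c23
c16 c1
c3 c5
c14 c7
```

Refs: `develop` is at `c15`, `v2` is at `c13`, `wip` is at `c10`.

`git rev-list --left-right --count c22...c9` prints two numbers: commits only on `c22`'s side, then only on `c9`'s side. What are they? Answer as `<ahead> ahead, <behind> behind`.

Reachable from c22: {c1, c14, c16, c18, c2, c22, c23, c24, c7, c8}.
Reachable from c9: {c1, c16, c2, c24, c9}.
Only in c22's history (ahead): {c14, c18, c22, c23, c7, c8} — 6.
Only in c9's history (behind): {c9} — 1.

6 ahead, 1 behind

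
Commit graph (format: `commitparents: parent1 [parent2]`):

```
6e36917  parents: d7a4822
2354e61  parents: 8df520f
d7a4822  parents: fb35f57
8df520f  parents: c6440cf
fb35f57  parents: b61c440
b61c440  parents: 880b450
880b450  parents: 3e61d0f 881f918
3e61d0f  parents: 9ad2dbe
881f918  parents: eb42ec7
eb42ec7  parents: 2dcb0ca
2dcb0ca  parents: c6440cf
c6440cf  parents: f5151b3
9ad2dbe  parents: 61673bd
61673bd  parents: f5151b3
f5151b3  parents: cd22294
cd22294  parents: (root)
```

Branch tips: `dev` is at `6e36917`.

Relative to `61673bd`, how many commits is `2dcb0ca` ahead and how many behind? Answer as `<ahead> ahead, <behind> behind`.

2 ahead, 1 behind

Reachable from 2dcb0ca: {2dcb0ca, c6440cf, cd22294, f5151b3}.
Reachable from 61673bd: {61673bd, cd22294, f5151b3}.
Only in 2dcb0ca's history (ahead): {2dcb0ca, c6440cf} — 2.
Only in 61673bd's history (behind): {61673bd} — 1.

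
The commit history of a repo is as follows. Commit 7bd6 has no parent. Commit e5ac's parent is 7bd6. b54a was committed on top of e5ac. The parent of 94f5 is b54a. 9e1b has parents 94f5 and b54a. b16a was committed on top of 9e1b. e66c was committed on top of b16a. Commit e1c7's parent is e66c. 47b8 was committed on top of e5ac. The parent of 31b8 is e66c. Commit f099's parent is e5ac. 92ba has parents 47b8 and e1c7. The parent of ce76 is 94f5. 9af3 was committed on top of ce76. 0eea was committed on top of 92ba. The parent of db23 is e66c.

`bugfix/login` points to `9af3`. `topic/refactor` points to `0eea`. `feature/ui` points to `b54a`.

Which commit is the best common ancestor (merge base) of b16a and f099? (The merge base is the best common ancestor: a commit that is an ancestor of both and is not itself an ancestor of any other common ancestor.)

Ancestors of b16a: {7bd6, 94f5, 9e1b, b16a, b54a, e5ac}.
Ancestors of f099: {7bd6, e5ac, f099}.
Common ancestors: {7bd6, e5ac}.
Among these, e5ac is not an ancestor of any other common ancestor — it is the merge base.

e5ac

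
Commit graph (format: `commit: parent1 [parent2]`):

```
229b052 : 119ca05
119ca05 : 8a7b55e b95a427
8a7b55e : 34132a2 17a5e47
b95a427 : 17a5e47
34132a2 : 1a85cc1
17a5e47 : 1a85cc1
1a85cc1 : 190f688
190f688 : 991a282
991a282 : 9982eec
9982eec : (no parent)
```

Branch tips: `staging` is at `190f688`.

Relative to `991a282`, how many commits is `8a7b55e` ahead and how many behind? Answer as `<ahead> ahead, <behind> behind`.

5 ahead, 0 behind

Reachable from 8a7b55e: {17a5e47, 190f688, 1a85cc1, 34132a2, 8a7b55e, 991a282, 9982eec}.
Reachable from 991a282: {991a282, 9982eec}.
Only in 8a7b55e's history (ahead): {17a5e47, 190f688, 1a85cc1, 34132a2, 8a7b55e} — 5.
Only in 991a282's history (behind): {} — 0.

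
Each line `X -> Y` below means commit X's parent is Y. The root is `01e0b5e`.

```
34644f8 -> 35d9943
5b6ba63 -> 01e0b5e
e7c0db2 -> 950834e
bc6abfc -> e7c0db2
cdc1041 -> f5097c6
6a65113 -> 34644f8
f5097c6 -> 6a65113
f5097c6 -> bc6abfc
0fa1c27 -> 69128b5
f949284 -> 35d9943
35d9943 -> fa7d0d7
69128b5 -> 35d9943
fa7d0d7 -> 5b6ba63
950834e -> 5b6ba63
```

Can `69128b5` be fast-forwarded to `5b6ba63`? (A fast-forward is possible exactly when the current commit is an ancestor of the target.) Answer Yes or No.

A fast-forward from 69128b5 to 5b6ba63 is possible iff 69128b5 is an ancestor of 5b6ba63.
Ancestors of 5b6ba63: {01e0b5e, 5b6ba63}.
69128b5 is not among them, so fast-forward is not possible.

No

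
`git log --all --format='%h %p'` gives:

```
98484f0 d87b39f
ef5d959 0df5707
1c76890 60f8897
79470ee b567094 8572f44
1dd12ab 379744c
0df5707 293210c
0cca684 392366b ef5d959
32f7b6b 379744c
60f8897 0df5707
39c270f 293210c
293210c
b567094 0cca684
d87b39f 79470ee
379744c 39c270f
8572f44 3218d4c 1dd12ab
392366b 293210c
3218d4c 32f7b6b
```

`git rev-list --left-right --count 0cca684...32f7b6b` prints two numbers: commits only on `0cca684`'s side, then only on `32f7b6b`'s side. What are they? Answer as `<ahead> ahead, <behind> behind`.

Reachable from 0cca684: {0cca684, 0df5707, 293210c, 392366b, ef5d959}.
Reachable from 32f7b6b: {293210c, 32f7b6b, 379744c, 39c270f}.
Only in 0cca684's history (ahead): {0cca684, 0df5707, 392366b, ef5d959} — 4.
Only in 32f7b6b's history (behind): {32f7b6b, 379744c, 39c270f} — 3.

4 ahead, 3 behind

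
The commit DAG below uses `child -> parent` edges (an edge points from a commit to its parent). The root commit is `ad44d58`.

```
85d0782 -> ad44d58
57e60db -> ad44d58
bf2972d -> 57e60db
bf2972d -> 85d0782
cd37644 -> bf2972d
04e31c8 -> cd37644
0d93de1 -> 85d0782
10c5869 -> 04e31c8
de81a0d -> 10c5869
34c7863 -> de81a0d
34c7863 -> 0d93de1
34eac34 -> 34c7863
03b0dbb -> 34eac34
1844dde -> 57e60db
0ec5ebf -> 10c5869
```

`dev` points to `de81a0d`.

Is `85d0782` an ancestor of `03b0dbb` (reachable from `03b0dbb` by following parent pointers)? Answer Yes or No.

Ancestors of 03b0dbb (commits reachable by following parents): {03b0dbb, 04e31c8, 0d93de1, 10c5869, 34c7863, 34eac34, 57e60db, 85d0782, ad44d58, bf2972d, cd37644, de81a0d}.
85d0782 is in that set, so it is an ancestor of 03b0dbb.

Yes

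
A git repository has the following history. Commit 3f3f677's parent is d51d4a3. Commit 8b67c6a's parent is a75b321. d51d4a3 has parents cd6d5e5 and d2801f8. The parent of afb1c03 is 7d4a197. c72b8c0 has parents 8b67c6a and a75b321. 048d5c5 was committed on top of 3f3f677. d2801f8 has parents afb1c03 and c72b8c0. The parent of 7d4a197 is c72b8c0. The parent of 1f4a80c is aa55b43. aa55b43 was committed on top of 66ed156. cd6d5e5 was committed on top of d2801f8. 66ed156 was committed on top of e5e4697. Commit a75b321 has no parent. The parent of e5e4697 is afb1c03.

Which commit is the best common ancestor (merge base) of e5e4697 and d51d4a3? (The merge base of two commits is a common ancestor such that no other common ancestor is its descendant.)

Ancestors of e5e4697: {7d4a197, 8b67c6a, a75b321, afb1c03, c72b8c0, e5e4697}.
Ancestors of d51d4a3: {7d4a197, 8b67c6a, a75b321, afb1c03, c72b8c0, cd6d5e5, d2801f8, d51d4a3}.
Common ancestors: {7d4a197, 8b67c6a, a75b321, afb1c03, c72b8c0}.
Among these, afb1c03 is not an ancestor of any other common ancestor — it is the merge base.

afb1c03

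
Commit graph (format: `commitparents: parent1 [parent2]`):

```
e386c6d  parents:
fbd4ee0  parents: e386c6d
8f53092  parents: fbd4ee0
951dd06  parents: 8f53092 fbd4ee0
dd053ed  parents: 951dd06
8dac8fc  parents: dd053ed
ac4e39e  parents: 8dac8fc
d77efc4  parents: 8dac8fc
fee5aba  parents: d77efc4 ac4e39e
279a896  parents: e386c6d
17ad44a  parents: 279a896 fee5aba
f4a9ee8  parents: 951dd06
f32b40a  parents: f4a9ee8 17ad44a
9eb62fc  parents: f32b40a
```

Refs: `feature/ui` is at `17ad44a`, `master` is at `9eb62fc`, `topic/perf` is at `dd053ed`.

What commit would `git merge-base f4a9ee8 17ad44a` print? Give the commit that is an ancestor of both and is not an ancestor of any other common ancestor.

951dd06

Ancestors of f4a9ee8: {8f53092, 951dd06, e386c6d, f4a9ee8, fbd4ee0}.
Ancestors of 17ad44a: {17ad44a, 279a896, 8dac8fc, 8f53092, 951dd06, ac4e39e, d77efc4, dd053ed, e386c6d, fbd4ee0, fee5aba}.
Common ancestors: {8f53092, 951dd06, e386c6d, fbd4ee0}.
Among these, 951dd06 is not an ancestor of any other common ancestor — it is the merge base.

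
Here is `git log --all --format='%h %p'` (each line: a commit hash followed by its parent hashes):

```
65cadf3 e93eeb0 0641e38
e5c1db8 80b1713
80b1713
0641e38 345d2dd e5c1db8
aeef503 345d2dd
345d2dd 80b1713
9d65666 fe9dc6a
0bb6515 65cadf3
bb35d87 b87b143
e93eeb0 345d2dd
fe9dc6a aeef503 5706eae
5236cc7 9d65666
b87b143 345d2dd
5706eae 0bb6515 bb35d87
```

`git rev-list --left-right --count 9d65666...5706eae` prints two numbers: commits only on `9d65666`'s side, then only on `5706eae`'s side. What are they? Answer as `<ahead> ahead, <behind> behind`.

3 ahead, 0 behind

Reachable from 9d65666: {0641e38, 0bb6515, 345d2dd, 5706eae, 65cadf3, 80b1713, 9d65666, aeef503, b87b143, bb35d87, e5c1db8, e93eeb0, fe9dc6a}.
Reachable from 5706eae: {0641e38, 0bb6515, 345d2dd, 5706eae, 65cadf3, 80b1713, b87b143, bb35d87, e5c1db8, e93eeb0}.
Only in 9d65666's history (ahead): {9d65666, aeef503, fe9dc6a} — 3.
Only in 5706eae's history (behind): {} — 0.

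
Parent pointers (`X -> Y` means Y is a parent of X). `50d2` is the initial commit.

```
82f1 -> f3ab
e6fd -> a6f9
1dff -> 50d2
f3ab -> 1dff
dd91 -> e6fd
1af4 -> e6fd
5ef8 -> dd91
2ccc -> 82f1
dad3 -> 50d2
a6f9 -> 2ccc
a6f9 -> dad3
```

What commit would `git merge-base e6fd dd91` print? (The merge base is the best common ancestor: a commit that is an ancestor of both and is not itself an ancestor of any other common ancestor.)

e6fd

Ancestors of e6fd: {1dff, 2ccc, 50d2, 82f1, a6f9, dad3, e6fd, f3ab}.
Ancestors of dd91: {1dff, 2ccc, 50d2, 82f1, a6f9, dad3, dd91, e6fd, f3ab}.
Common ancestors: {1dff, 2ccc, 50d2, 82f1, a6f9, dad3, e6fd, f3ab}.
Among these, e6fd is not an ancestor of any other common ancestor — it is the merge base.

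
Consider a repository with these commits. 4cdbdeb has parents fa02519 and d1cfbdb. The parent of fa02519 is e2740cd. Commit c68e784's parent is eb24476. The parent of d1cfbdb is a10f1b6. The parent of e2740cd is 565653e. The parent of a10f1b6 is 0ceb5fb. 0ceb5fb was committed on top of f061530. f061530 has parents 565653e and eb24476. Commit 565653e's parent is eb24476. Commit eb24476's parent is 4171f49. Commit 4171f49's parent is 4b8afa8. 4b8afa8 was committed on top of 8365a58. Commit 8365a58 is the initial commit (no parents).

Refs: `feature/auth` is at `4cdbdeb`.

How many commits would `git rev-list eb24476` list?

4

Walking parent pointers from eb24476: reachable set = {4171f49, 4b8afa8, 8365a58, eb24476}.
That is 4 commits.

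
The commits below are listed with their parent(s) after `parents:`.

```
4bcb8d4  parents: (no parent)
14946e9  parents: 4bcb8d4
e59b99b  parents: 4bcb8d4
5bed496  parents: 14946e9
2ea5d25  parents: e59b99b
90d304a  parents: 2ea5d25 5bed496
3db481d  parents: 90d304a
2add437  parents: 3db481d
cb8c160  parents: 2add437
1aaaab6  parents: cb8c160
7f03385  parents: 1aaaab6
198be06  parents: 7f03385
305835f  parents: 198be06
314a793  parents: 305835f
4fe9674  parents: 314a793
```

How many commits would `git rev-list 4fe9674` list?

Walking parent pointers from 4fe9674: reachable set = {14946e9, 198be06, 1aaaab6, 2add437, 2ea5d25, 305835f, 314a793, 3db481d, 4bcb8d4, 4fe9674, 5bed496, 7f03385, 90d304a, cb8c160, e59b99b}.
That is 15 commits.

15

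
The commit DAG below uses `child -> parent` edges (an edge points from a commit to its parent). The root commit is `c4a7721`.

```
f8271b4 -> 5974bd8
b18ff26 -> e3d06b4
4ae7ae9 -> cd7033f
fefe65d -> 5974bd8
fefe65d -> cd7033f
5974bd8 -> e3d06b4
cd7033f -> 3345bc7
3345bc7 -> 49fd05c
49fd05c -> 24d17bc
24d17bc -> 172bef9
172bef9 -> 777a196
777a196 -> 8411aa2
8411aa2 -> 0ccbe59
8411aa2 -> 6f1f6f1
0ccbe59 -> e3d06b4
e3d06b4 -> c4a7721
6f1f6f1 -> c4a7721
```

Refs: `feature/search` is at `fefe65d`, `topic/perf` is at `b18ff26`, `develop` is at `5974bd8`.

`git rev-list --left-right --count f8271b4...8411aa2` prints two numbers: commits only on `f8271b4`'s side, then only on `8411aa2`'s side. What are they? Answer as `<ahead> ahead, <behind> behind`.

Reachable from f8271b4: {5974bd8, c4a7721, e3d06b4, f8271b4}.
Reachable from 8411aa2: {0ccbe59, 6f1f6f1, 8411aa2, c4a7721, e3d06b4}.
Only in f8271b4's history (ahead): {5974bd8, f8271b4} — 2.
Only in 8411aa2's history (behind): {0ccbe59, 6f1f6f1, 8411aa2} — 3.

2 ahead, 3 behind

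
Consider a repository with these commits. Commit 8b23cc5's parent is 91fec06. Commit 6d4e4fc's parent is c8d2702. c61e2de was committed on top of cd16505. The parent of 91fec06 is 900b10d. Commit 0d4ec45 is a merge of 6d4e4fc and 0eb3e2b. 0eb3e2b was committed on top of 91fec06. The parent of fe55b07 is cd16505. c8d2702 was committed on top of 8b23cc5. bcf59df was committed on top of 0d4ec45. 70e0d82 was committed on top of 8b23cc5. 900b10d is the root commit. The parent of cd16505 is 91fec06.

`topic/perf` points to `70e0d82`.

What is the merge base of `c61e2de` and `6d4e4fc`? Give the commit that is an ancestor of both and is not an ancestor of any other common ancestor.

Ancestors of c61e2de: {900b10d, 91fec06, c61e2de, cd16505}.
Ancestors of 6d4e4fc: {6d4e4fc, 8b23cc5, 900b10d, 91fec06, c8d2702}.
Common ancestors: {900b10d, 91fec06}.
Among these, 91fec06 is not an ancestor of any other common ancestor — it is the merge base.

91fec06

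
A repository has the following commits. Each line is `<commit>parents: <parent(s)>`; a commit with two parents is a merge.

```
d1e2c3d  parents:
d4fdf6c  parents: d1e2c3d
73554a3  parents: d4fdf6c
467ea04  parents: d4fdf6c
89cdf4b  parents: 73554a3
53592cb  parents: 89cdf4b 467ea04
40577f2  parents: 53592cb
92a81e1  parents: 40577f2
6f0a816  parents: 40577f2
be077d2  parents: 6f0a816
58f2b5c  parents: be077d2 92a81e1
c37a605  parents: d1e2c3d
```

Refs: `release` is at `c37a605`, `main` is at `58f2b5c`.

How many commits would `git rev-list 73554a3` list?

3

Walking parent pointers from 73554a3: reachable set = {73554a3, d1e2c3d, d4fdf6c}.
That is 3 commits.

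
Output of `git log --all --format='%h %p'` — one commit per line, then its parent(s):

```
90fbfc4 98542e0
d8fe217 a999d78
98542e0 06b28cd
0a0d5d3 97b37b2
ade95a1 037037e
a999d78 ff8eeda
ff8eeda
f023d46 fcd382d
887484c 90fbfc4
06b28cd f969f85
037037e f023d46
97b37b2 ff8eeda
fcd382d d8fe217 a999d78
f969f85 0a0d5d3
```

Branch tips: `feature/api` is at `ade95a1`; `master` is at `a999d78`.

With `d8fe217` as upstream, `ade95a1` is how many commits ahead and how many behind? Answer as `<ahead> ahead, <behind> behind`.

Reachable from ade95a1: {037037e, a999d78, ade95a1, d8fe217, f023d46, fcd382d, ff8eeda}.
Reachable from d8fe217: {a999d78, d8fe217, ff8eeda}.
Only in ade95a1's history (ahead): {037037e, ade95a1, f023d46, fcd382d} — 4.
Only in d8fe217's history (behind): {} — 0.

4 ahead, 0 behind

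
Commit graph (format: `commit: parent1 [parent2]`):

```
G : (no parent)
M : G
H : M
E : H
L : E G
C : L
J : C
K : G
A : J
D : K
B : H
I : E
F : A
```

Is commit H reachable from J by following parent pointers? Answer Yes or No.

Yes

Ancestors of J (commits reachable by following parents): {C, E, G, H, J, L, M}.
H is in that set, so it is an ancestor of J.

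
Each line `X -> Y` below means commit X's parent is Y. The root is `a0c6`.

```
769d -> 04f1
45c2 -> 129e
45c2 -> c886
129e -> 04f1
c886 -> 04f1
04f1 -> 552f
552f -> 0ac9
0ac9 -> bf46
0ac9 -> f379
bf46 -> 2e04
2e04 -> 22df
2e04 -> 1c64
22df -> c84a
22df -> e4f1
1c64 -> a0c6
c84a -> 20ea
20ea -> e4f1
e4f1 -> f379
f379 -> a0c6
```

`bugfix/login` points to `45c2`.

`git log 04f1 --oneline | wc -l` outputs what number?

Walking parent pointers from 04f1: reachable set = {04f1, 0ac9, 1c64, 20ea, 22df, 2e04, 552f, a0c6, bf46, c84a, e4f1, f379}.
That is 12 commits.

12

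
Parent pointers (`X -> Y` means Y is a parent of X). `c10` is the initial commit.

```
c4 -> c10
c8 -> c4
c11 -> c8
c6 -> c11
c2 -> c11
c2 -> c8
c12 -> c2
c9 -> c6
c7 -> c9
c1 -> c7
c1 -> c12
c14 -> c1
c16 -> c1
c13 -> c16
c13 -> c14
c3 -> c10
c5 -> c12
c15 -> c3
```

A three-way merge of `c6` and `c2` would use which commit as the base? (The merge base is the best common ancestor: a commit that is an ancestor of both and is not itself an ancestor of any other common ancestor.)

Ancestors of c6: {c10, c11, c4, c6, c8}.
Ancestors of c2: {c10, c11, c2, c4, c8}.
Common ancestors: {c10, c11, c4, c8}.
Among these, c11 is not an ancestor of any other common ancestor — it is the merge base.

c11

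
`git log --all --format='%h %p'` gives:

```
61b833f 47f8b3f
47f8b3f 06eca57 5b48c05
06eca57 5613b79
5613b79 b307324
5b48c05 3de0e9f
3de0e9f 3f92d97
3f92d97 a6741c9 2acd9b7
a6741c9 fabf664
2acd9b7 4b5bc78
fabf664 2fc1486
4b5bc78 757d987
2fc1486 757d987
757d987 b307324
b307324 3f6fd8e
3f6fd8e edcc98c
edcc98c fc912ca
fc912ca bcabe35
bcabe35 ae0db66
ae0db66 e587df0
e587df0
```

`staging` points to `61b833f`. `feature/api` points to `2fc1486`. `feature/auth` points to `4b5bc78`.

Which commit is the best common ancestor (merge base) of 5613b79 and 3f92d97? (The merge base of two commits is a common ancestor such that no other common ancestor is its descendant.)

b307324

Ancestors of 5613b79: {3f6fd8e, 5613b79, ae0db66, b307324, bcabe35, e587df0, edcc98c, fc912ca}.
Ancestors of 3f92d97: {2acd9b7, 2fc1486, 3f6fd8e, 3f92d97, 4b5bc78, 757d987, a6741c9, ae0db66, b307324, bcabe35, e587df0, edcc98c, fabf664, fc912ca}.
Common ancestors: {3f6fd8e, ae0db66, b307324, bcabe35, e587df0, edcc98c, fc912ca}.
Among these, b307324 is not an ancestor of any other common ancestor — it is the merge base.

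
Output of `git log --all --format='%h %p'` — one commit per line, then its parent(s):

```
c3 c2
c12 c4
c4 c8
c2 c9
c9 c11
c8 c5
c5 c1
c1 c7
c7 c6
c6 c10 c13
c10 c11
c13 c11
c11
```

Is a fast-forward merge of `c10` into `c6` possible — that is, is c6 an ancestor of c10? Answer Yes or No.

A fast-forward from c6 to c10 is possible iff c6 is an ancestor of c10.
Ancestors of c10: {c10, c11}.
c6 is not among them, so fast-forward is not possible.

No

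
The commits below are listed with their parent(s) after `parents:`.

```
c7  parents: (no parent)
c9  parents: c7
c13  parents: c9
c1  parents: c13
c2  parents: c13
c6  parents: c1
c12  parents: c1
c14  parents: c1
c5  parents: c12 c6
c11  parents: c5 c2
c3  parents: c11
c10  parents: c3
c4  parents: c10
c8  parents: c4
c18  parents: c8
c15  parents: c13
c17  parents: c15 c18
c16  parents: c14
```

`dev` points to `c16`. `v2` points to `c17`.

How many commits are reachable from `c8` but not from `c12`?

8

Reachable from c8: {c1, c10, c11, c12, c13, c2, c3, c4, c5, c6, c7, c8, c9}.
Reachable from c12: {c1, c12, c13, c7, c9}.
In c8's history but not c12's: {c10, c11, c2, c3, c4, c5, c6, c8} — 8 commits.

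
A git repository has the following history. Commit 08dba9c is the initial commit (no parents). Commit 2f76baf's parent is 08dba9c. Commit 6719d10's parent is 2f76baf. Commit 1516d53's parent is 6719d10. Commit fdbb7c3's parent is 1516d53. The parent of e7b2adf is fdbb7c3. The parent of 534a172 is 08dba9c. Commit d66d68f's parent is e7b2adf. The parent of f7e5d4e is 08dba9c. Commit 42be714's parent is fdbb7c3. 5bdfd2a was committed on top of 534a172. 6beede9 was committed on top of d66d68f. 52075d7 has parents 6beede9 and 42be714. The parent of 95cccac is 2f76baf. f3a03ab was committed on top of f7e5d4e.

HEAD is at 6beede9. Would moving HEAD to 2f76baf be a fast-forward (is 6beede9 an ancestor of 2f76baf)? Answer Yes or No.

No

A fast-forward from 6beede9 to 2f76baf is possible iff 6beede9 is an ancestor of 2f76baf.
Ancestors of 2f76baf: {08dba9c, 2f76baf}.
6beede9 is not among them, so fast-forward is not possible.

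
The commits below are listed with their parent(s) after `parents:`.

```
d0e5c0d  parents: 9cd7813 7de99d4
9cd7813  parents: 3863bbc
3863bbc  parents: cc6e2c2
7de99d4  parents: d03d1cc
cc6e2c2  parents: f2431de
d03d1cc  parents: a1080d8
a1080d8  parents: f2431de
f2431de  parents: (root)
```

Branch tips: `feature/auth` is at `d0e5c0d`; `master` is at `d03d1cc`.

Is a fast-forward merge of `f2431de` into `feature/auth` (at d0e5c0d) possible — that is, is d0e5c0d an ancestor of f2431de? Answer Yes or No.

No

A fast-forward from d0e5c0d to f2431de is possible iff d0e5c0d is an ancestor of f2431de.
Ancestors of f2431de: {f2431de}.
d0e5c0d is not among them, so fast-forward is not possible.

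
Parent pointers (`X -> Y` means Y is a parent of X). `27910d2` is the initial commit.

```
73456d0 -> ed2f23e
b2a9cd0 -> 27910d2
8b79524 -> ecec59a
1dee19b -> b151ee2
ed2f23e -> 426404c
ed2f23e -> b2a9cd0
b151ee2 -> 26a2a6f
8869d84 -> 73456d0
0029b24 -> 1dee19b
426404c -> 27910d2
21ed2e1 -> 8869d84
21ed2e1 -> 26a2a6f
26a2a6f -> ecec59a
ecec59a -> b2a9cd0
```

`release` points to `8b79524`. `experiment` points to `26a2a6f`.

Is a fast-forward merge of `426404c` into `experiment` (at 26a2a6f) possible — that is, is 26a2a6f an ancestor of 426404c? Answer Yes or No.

No

A fast-forward from 26a2a6f to 426404c is possible iff 26a2a6f is an ancestor of 426404c.
Ancestors of 426404c: {27910d2, 426404c}.
26a2a6f is not among them, so fast-forward is not possible.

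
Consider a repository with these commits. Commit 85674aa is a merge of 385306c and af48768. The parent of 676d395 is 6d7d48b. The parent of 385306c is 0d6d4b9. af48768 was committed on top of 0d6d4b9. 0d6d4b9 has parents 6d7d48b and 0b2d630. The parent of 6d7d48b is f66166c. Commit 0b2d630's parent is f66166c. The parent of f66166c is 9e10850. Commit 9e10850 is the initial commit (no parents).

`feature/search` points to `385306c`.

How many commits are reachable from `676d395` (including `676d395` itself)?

4

Walking parent pointers from 676d395: reachable set = {676d395, 6d7d48b, 9e10850, f66166c}.
That is 4 commits.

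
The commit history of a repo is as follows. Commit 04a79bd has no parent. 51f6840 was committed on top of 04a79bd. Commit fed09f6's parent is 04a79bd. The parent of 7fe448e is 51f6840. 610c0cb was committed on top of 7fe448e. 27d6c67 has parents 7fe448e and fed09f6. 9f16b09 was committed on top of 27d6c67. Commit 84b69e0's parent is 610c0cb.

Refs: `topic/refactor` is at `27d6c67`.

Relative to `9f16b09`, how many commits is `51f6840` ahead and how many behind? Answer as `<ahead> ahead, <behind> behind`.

Reachable from 51f6840: {04a79bd, 51f6840}.
Reachable from 9f16b09: {04a79bd, 27d6c67, 51f6840, 7fe448e, 9f16b09, fed09f6}.
Only in 51f6840's history (ahead): {} — 0.
Only in 9f16b09's history (behind): {27d6c67, 7fe448e, 9f16b09, fed09f6} — 4.

0 ahead, 4 behind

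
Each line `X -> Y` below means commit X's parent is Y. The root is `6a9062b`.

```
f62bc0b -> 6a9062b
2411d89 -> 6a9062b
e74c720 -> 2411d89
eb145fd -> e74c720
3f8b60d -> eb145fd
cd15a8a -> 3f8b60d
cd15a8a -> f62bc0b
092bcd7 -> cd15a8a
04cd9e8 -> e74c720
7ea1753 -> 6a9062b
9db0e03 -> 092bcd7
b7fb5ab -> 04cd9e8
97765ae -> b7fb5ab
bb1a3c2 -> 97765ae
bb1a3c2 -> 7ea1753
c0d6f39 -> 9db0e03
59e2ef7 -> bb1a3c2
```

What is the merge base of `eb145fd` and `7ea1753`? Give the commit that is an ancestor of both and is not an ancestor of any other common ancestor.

6a9062b

Ancestors of eb145fd: {2411d89, 6a9062b, e74c720, eb145fd}.
Ancestors of 7ea1753: {6a9062b, 7ea1753}.
Common ancestors: {6a9062b}.
The only common ancestor is 6a9062b, so it is the merge base.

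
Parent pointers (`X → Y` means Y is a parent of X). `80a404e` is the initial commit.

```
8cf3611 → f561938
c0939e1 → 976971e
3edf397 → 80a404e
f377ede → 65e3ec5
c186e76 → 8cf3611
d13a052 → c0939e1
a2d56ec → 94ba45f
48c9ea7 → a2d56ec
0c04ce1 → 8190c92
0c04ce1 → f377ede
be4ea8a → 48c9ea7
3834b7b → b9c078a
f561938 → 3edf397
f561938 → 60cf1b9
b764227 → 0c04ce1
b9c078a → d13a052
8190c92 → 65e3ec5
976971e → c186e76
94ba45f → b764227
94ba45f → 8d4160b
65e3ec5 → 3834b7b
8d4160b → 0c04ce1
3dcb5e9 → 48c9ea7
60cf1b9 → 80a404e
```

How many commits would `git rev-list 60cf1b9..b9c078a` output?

Reachable from b9c078a: {3edf397, 60cf1b9, 80a404e, 8cf3611, 976971e, b9c078a, c0939e1, c186e76, d13a052, f561938}.
Reachable from 60cf1b9: {60cf1b9, 80a404e}.
In b9c078a's history but not 60cf1b9's: {3edf397, 8cf3611, 976971e, b9c078a, c0939e1, c186e76, d13a052, f561938} — 8 commits.

8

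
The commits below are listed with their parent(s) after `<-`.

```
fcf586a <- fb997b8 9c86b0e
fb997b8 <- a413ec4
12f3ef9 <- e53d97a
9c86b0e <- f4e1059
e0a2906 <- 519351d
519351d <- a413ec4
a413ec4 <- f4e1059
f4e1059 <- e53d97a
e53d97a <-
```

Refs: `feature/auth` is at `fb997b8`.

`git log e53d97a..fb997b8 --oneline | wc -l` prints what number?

Reachable from fb997b8: {a413ec4, e53d97a, f4e1059, fb997b8}.
Reachable from e53d97a: {e53d97a}.
In fb997b8's history but not e53d97a's: {a413ec4, f4e1059, fb997b8} — 3 commits.

3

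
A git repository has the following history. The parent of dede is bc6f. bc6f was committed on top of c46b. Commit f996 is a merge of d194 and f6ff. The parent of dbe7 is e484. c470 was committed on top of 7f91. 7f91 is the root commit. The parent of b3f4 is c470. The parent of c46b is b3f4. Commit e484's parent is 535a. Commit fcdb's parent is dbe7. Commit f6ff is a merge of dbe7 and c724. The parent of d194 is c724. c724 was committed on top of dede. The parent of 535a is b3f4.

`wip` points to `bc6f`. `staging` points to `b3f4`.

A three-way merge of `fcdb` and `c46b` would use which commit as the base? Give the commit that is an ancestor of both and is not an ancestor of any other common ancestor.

b3f4

Ancestors of fcdb: {535a, 7f91, b3f4, c470, dbe7, e484, fcdb}.
Ancestors of c46b: {7f91, b3f4, c46b, c470}.
Common ancestors: {7f91, b3f4, c470}.
Among these, b3f4 is not an ancestor of any other common ancestor — it is the merge base.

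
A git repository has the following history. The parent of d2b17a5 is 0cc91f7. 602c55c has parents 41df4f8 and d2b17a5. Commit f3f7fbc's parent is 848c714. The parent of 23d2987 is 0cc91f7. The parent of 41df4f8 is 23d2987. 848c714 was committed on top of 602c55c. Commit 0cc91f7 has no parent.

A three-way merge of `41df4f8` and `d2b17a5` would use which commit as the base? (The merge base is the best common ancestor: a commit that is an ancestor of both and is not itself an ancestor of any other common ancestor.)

Ancestors of 41df4f8: {0cc91f7, 23d2987, 41df4f8}.
Ancestors of d2b17a5: {0cc91f7, d2b17a5}.
Common ancestors: {0cc91f7}.
The only common ancestor is 0cc91f7, so it is the merge base.

0cc91f7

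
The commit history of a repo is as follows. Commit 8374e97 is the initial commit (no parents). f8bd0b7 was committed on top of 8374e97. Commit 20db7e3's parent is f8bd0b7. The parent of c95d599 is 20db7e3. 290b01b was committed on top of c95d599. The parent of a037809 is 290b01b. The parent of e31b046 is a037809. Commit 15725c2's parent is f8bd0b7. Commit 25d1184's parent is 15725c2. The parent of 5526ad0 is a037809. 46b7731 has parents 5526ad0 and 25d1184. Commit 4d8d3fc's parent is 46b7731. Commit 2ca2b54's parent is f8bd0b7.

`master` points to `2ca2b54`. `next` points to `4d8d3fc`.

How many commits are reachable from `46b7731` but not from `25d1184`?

6

Reachable from 46b7731: {15725c2, 20db7e3, 25d1184, 290b01b, 46b7731, 5526ad0, 8374e97, a037809, c95d599, f8bd0b7}.
Reachable from 25d1184: {15725c2, 25d1184, 8374e97, f8bd0b7}.
In 46b7731's history but not 25d1184's: {20db7e3, 290b01b, 46b7731, 5526ad0, a037809, c95d599} — 6 commits.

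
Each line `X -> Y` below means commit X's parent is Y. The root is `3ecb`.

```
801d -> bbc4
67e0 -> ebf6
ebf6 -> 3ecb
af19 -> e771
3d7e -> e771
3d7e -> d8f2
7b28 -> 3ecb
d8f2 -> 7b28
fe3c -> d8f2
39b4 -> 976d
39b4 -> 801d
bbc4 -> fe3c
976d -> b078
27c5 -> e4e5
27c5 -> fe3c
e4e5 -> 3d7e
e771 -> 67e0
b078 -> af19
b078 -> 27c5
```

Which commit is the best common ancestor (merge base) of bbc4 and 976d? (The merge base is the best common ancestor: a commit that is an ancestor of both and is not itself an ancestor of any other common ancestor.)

Ancestors of bbc4: {3ecb, 7b28, bbc4, d8f2, fe3c}.
Ancestors of 976d: {27c5, 3d7e, 3ecb, 67e0, 7b28, 976d, af19, b078, d8f2, e4e5, e771, ebf6, fe3c}.
Common ancestors: {3ecb, 7b28, d8f2, fe3c}.
Among these, fe3c is not an ancestor of any other common ancestor — it is the merge base.

fe3c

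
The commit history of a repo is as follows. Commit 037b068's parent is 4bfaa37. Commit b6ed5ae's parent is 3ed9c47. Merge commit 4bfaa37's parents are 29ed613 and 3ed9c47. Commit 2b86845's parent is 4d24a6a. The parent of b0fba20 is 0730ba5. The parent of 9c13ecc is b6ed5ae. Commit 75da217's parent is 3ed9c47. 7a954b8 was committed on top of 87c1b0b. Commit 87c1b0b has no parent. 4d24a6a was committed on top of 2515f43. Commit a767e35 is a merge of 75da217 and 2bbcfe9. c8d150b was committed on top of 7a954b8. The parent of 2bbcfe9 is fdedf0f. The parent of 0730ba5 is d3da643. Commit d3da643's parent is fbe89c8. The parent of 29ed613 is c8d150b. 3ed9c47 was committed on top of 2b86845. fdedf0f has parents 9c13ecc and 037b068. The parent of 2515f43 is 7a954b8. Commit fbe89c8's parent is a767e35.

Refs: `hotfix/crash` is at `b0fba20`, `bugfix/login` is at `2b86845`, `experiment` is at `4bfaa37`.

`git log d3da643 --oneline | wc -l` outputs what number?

18

Walking parent pointers from d3da643: reachable set = {037b068, 2515f43, 29ed613, 2b86845, 2bbcfe9, 3ed9c47, 4bfaa37, 4d24a6a, 75da217, 7a954b8, 87c1b0b, 9c13ecc, a767e35, b6ed5ae, c8d150b, d3da643, fbe89c8, fdedf0f}.
That is 18 commits.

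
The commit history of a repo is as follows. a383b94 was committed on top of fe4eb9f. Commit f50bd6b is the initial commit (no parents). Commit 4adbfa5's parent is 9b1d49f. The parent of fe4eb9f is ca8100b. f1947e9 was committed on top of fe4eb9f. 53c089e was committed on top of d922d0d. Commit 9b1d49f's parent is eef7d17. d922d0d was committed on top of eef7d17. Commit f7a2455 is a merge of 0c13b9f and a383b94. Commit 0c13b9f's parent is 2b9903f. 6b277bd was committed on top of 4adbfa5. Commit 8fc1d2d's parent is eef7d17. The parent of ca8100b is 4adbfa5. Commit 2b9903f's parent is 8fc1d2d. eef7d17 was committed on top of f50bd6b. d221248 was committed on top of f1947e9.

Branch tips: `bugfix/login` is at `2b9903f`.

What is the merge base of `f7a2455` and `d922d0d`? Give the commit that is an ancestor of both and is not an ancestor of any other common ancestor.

eef7d17

Ancestors of f7a2455: {0c13b9f, 2b9903f, 4adbfa5, 8fc1d2d, 9b1d49f, a383b94, ca8100b, eef7d17, f50bd6b, f7a2455, fe4eb9f}.
Ancestors of d922d0d: {d922d0d, eef7d17, f50bd6b}.
Common ancestors: {eef7d17, f50bd6b}.
Among these, eef7d17 is not an ancestor of any other common ancestor — it is the merge base.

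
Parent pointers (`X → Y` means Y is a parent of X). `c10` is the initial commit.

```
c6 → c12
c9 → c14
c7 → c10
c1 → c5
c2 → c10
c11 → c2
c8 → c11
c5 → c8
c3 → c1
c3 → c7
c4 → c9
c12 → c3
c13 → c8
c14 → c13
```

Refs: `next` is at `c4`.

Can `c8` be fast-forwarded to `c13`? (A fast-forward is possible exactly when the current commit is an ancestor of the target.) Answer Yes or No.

Yes

A fast-forward from c8 to c13 is possible iff c8 is an ancestor of c13.
Ancestors of c13: {c10, c11, c13, c2, c8}.
c8 is among them, so fast-forward is possible.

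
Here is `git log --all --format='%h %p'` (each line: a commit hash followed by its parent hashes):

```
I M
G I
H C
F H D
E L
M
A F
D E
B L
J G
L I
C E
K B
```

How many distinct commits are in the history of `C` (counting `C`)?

Walking parent pointers from C: reachable set = {C, E, I, L, M}.
That is 5 commits.

5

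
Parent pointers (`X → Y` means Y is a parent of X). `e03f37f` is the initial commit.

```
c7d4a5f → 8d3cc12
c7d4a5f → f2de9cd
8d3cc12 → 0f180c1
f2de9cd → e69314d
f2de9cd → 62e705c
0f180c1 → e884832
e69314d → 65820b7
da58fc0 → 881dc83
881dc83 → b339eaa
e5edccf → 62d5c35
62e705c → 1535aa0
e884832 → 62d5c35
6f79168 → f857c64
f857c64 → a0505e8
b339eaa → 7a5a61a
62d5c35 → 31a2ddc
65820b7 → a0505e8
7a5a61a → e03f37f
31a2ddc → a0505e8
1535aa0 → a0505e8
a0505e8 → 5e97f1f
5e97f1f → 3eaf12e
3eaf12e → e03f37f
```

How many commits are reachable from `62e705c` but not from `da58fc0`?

Reachable from 62e705c: {1535aa0, 3eaf12e, 5e97f1f, 62e705c, a0505e8, e03f37f}.
Reachable from da58fc0: {7a5a61a, 881dc83, b339eaa, da58fc0, e03f37f}.
In 62e705c's history but not da58fc0's: {1535aa0, 3eaf12e, 5e97f1f, 62e705c, a0505e8} — 5 commits.

5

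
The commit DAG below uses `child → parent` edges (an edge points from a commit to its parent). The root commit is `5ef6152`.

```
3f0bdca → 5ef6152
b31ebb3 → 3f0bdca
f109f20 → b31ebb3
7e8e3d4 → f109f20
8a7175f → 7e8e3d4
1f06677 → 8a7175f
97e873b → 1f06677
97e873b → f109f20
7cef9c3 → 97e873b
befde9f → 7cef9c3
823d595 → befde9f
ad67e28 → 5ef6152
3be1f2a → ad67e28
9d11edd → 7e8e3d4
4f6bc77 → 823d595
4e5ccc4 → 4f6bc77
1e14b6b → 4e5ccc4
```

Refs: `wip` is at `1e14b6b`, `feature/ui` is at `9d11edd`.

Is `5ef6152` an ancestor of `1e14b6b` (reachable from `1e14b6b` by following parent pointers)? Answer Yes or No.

Yes

Ancestors of 1e14b6b (commits reachable by following parents): {1e14b6b, 1f06677, 3f0bdca, 4e5ccc4, 4f6bc77, 5ef6152, 7cef9c3, 7e8e3d4, 823d595, 8a7175f, 97e873b, b31ebb3, befde9f, f109f20}.
5ef6152 is in that set, so it is an ancestor of 1e14b6b.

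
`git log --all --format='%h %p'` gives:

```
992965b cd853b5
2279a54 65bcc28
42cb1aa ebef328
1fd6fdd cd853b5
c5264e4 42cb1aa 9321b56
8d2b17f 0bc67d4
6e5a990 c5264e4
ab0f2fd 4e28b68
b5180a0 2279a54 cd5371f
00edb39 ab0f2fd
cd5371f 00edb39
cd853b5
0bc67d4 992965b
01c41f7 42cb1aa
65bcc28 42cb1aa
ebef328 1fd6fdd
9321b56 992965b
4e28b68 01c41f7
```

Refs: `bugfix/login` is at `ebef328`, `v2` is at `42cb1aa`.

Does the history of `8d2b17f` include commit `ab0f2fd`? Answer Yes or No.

No

Ancestors of 8d2b17f: {0bc67d4, 8d2b17f, 992965b, cd853b5}.
ab0f2fd is not in that set, so it is not an ancestor of 8d2b17f.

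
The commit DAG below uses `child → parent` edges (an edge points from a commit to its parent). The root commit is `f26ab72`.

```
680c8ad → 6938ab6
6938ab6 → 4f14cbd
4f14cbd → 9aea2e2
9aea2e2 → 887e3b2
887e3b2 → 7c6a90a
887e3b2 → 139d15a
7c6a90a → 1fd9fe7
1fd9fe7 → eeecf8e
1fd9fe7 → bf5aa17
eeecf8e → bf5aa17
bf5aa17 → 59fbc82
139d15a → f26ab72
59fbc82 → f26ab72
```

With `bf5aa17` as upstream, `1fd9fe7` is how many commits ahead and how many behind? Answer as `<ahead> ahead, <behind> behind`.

2 ahead, 0 behind

Reachable from 1fd9fe7: {1fd9fe7, 59fbc82, bf5aa17, eeecf8e, f26ab72}.
Reachable from bf5aa17: {59fbc82, bf5aa17, f26ab72}.
Only in 1fd9fe7's history (ahead): {1fd9fe7, eeecf8e} — 2.
Only in bf5aa17's history (behind): {} — 0.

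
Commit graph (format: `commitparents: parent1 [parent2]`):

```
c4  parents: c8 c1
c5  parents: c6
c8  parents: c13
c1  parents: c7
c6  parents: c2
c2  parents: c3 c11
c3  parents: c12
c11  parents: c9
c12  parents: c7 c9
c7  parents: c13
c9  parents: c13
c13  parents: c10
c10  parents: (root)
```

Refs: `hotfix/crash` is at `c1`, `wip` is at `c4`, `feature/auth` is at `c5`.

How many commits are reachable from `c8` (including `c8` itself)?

3

Walking parent pointers from c8: reachable set = {c10, c13, c8}.
That is 3 commits.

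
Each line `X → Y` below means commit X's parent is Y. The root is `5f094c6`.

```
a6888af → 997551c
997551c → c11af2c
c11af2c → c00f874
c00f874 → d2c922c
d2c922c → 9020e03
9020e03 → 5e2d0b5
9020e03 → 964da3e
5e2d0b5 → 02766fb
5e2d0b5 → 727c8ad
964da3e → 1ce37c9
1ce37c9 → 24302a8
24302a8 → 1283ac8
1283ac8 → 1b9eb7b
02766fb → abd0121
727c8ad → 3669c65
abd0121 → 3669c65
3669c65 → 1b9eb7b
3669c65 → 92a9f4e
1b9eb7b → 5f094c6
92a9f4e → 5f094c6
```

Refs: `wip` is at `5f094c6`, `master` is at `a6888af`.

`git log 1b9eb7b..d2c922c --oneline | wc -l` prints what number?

12

Reachable from d2c922c: {02766fb, 1283ac8, 1b9eb7b, 1ce37c9, 24302a8, 3669c65, 5e2d0b5, 5f094c6, 727c8ad, 9020e03, 92a9f4e, 964da3e, abd0121, d2c922c}.
Reachable from 1b9eb7b: {1b9eb7b, 5f094c6}.
In d2c922c's history but not 1b9eb7b's: {02766fb, 1283ac8, 1ce37c9, 24302a8, 3669c65, 5e2d0b5, 727c8ad, 9020e03, 92a9f4e, 964da3e, abd0121, d2c922c} — 12 commits.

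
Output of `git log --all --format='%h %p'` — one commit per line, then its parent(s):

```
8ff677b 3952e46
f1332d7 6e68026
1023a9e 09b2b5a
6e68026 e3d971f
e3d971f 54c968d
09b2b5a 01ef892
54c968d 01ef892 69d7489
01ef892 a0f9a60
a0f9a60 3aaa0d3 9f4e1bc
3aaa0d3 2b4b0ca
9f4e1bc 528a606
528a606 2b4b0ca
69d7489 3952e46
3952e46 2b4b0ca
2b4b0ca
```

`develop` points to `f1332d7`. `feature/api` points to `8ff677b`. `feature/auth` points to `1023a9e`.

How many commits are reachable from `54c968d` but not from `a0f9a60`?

4

Reachable from 54c968d: {01ef892, 2b4b0ca, 3952e46, 3aaa0d3, 528a606, 54c968d, 69d7489, 9f4e1bc, a0f9a60}.
Reachable from a0f9a60: {2b4b0ca, 3aaa0d3, 528a606, 9f4e1bc, a0f9a60}.
In 54c968d's history but not a0f9a60's: {01ef892, 3952e46, 54c968d, 69d7489} — 4 commits.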